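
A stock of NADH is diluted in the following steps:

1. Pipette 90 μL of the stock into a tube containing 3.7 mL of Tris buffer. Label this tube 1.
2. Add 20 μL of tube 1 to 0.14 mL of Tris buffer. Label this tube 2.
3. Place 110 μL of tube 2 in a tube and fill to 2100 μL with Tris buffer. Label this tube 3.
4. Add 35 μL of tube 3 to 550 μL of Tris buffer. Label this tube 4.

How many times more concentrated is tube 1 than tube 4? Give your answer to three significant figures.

2.55 × 10^3

Step 1: 90 μL + 3.7 mL = 3790 μL total → factor 3790/90 = 42.111
Step 2: 20 μL + 0.14 mL = 160 μL total → factor 160/20 = 8
Step 3: 110 μL brought to 2100 μL → factor 2100/110 = 19.091
Step 4: 35 μL + 550 μL = 585 μL total → factor 585/35 = 16.714
Dilution factor to tube 1 = 42.111; to tube 4 = 1.075 × 10^5
[tube 1]/[tube 4] = (factor to tube 4)/(factor to tube 1) = 1.075 × 10^5/42.111 = 2.55 × 10^3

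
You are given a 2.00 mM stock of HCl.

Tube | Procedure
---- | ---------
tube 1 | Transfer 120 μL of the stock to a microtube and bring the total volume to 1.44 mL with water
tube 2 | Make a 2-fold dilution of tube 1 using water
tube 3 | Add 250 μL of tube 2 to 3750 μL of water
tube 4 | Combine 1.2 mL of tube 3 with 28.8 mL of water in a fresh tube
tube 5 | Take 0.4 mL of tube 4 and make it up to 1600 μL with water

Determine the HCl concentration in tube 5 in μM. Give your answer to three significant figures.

Step 1: 120 μL brought to 1.44 mL → factor 1440/120 = 12
Step 2: 2-fold → factor 2
Step 3: 250 μL + 3750 μL = 4000 μL total → factor 4000/250 = 16
Step 4: 1.2 mL + 28.8 mL = 30 mL total → factor 30/1.2 = 25
Step 5: 0.4 mL brought to 1600 μL → factor 1.6/0.4 = 4
Overall dilution factor = 12 × 2 × 16 × 25 × 4 = 38400
Final = 2.00 mM / 38400 = 5.208 × 10^-5 mM = 0.0521 μM

0.0521 μM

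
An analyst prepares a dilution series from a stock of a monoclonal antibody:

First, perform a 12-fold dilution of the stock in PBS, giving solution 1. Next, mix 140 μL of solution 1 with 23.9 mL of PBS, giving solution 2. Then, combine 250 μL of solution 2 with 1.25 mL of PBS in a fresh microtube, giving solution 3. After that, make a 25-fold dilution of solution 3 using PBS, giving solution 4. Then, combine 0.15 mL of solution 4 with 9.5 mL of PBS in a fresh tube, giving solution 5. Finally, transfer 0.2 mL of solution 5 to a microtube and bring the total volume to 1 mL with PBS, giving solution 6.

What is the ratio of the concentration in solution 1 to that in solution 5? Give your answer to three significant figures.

Step 1: 12-fold → factor 12
Step 2: 140 μL + 23.9 mL = 24040 μL total → factor 24040/140 = 171.71
Step 3: 250 μL + 1.25 mL = 1500 μL total → factor 1500/250 = 6
Step 4: 25-fold → factor 25
Step 5: 0.15 mL + 9.5 mL = 9.65 mL total → factor 9.65/0.15 = 64.333
Dilution factor to solution 1 = 12; to solution 5 = 1.9885 × 10^7
[solution 1]/[solution 5] = (factor to solution 5)/(factor to solution 1) = 1.9885 × 10^7/12 = 1.66 × 10^6

1.66 × 10^6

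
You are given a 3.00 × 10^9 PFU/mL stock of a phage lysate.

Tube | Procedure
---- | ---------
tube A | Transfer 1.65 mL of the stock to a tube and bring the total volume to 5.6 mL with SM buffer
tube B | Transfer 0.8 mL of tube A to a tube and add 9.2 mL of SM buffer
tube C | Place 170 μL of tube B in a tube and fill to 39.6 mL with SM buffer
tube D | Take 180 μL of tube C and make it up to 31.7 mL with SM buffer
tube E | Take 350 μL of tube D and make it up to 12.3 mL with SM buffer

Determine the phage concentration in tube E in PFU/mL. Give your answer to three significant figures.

Step 1: 1.65 mL brought to 5.6 mL → factor 5.6/1.65 = 3.3939
Step 2: 0.8 mL + 9.2 mL = 10 mL total → factor 10/0.8 = 12.5
Step 3: 170 μL brought to 39.6 mL → factor 39600/170 = 232.94
Step 4: 180 μL brought to 31.7 mL → factor 31700/180 = 176.11
Step 5: 350 μL brought to 12.3 mL → factor 12300/350 = 35.143
Overall dilution factor = 3.3939 × 12.5 × 232.94 × 176.11 × 35.143 = 6.1162 × 10^7
Final = 3.00 × 10^9 PFU/mL / 6.1162 × 10^7 = 49.0 PFU/mL

49.0 PFU/mL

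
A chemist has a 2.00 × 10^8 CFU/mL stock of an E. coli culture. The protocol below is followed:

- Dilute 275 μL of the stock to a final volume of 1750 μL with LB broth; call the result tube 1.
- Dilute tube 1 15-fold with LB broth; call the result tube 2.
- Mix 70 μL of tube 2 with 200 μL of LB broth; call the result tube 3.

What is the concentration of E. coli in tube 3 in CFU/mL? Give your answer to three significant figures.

5.43 × 10^5 CFU/mL

Step 1: 275 μL brought to 1750 μL → factor 1750/275 = 6.3636
Step 2: 15-fold → factor 15
Step 3: 70 μL + 200 μL = 270 μL total → factor 270/70 = 3.8571
Dilution factor through tube 3 = 6.3636 × 15 × 3.8571 = 368.18
[tube 3] = 2.00 × 10^8 CFU/mL / 368.18 = 5.43 × 10^5 CFU/mL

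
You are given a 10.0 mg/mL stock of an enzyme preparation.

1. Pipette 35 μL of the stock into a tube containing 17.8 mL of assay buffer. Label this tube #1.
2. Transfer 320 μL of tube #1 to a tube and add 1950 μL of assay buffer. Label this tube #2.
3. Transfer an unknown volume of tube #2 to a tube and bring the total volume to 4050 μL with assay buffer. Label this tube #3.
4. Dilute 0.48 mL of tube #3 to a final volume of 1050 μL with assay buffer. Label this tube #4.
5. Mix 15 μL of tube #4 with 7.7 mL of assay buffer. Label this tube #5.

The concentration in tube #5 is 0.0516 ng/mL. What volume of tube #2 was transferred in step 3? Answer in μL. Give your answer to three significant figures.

85.0 μL

Step 1: 35 μL + 17.8 mL = 17835 μL total → factor 17835/35 = 509.57
Step 2: 320 μL + 1950 μL = 2270 μL total → factor 2270/320 = 7.0938
Step 3: v brought to 4050 μL → factor = 4050 μL/v
Step 4: 0.48 mL brought to 1050 μL → factor 1.05/0.48 = 2.1875
Step 5: 15 μL + 7.7 mL = 7715 μL total → factor 7715/15 = 514.33
Product of known-step factors = 4.067 × 10^6
Overall factor = 10.0 mg/mL / (0.0516 ng/mL) = 1.938 × 10^8
Step-3 factor = 1.938 × 10^8 / 4.067 × 10^6 = 47.652
v = 4050 μL / 47.652 = 85.0 μL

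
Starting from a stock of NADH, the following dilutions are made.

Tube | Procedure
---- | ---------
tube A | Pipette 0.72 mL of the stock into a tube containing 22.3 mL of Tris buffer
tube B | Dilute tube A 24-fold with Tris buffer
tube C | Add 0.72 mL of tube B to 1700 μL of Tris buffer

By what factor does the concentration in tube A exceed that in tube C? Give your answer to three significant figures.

Step 1: 0.72 mL + 22.3 mL = 23.02 mL total → factor 23.02/0.72 = 31.972
Step 2: 24-fold → factor 24
Step 3: 0.72 mL + 1700 μL = 2.42 mL total → factor 2.42/0.72 = 3.3611
Dilution factor to tube A = 31.972; to tube C = 2579.1
[tube A]/[tube C] = (factor to tube C)/(factor to tube A) = 2579.1/31.972 = 80.7

80.7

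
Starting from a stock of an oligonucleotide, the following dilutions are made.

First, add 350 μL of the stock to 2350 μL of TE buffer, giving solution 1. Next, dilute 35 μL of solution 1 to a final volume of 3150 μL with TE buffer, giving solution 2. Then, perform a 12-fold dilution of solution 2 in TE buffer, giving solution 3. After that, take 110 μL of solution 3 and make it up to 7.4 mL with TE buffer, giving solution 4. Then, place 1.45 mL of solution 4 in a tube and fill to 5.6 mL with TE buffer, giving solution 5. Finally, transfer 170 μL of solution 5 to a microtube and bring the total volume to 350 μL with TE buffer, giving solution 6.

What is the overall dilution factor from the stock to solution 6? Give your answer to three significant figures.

4.46 × 10^6

Step 1: 350 μL + 2350 μL = 2700 μL total → factor 2700/350 = 7.7143
Step 2: 35 μL brought to 3150 μL → factor 3150/35 = 90
Step 3: 12-fold → factor 12
Step 4: 110 μL brought to 7.4 mL → factor 7400/110 = 67.273
Step 5: 1.45 mL brought to 5.6 mL → factor 5.6/1.45 = 3.8621
Step 6: 170 μL brought to 350 μL → factor 350/170 = 2.0588
Overall dilution factor = 7.7143 × 90 × 12 × 67.273 × 3.8621 × 2.0588 = 4.4565 × 10^6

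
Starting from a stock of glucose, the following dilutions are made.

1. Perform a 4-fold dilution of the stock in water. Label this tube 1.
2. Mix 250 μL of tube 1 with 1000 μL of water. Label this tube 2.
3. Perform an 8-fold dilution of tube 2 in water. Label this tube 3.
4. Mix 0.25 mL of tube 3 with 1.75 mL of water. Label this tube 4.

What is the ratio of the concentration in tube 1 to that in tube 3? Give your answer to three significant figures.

40.0

Step 1: 4-fold → factor 4
Step 2: 250 μL + 1000 μL = 1250 μL total → factor 1250/250 = 5
Step 3: 8-fold → factor 8
Dilution factor to tube 1 = 4; to tube 3 = 160
[tube 1]/[tube 3] = (factor to tube 3)/(factor to tube 1) = 160/4 = 40.0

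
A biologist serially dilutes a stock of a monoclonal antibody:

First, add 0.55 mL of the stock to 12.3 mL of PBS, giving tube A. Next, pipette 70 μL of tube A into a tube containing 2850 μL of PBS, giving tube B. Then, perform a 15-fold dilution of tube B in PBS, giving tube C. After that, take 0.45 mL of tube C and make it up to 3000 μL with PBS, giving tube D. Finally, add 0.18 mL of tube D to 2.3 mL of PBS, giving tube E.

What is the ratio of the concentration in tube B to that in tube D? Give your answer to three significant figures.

100

Step 1: 0.55 mL + 12.3 mL = 12.85 mL total → factor 12.85/0.55 = 23.364
Step 2: 70 μL + 2850 μL = 2920 μL total → factor 2920/70 = 41.714
Step 3: 15-fold → factor 15
Step 4: 0.45 mL brought to 3000 μL → factor 3/0.45 = 6.6667
Dilution factor to tube B = 974.6; to tube D = 97460
[tube B]/[tube D] = (factor to tube D)/(factor to tube B) = 97460/974.6 = 100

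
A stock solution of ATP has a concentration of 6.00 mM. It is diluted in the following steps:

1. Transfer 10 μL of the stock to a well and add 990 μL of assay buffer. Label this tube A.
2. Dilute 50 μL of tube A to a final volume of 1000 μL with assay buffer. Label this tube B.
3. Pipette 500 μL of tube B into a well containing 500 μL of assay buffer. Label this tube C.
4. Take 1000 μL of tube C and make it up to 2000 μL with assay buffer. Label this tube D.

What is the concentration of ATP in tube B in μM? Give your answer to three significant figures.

Step 1: 10 μL + 990 μL = 1000 μL total → factor 1000/10 = 100
Step 2: 50 μL brought to 1000 μL → factor 1000/50 = 20
Dilution factor through tube B = 100 × 20 = 2000
[tube B] = 6.00 mM / 2000 = 0.003000 mM = 3.00 μM

3.00 μM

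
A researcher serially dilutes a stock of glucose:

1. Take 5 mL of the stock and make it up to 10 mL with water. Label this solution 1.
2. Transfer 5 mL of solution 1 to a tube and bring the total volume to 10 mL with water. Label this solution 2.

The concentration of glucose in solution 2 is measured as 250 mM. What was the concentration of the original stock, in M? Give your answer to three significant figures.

1.00 M

Step 1: 5 mL brought to 10 mL → factor 10/5 = 2
Step 2: 5 mL brought to 10 mL → factor 10/5 = 2
Overall dilution factor = 2 × 2 = 4
Stock = 250 mM × 4 = 1000 mM = 1.00 M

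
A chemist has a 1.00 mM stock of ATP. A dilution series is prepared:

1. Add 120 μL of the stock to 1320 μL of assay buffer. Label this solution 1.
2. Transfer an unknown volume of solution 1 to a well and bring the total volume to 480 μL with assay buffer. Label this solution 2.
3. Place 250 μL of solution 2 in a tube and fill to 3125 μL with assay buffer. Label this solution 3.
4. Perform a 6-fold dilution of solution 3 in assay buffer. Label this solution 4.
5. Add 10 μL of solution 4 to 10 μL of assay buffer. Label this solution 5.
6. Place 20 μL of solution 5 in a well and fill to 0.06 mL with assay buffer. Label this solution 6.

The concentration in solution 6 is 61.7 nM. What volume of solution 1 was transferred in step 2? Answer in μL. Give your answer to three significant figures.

Step 1: 120 μL + 1320 μL = 1440 μL total → factor 1440/120 = 12
Step 2: v brought to 480 μL → factor = 480 μL/v
Step 3: 250 μL brought to 3125 μL → factor 3125/250 = 12.5
Step 4: 6-fold → factor 6
Step 5: 10 μL + 10 μL = 20 μL total → factor 20/10 = 2
Step 6: 20 μL brought to 0.06 mL → factor 60/20 = 3
Product of known-step factors = 5400
Overall factor = 1.00 mM / (61.7 nM) = 16207
Step-2 factor = 16207 / 5400 = 3.0014
v = 480 μL / 3.0014 = 160 μL

160 μL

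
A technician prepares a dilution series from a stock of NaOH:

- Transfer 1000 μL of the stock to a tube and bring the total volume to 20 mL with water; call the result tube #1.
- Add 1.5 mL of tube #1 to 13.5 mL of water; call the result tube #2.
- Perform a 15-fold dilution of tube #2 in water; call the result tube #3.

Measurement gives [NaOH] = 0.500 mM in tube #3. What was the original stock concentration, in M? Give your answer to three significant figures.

1.50 M

Step 1: 1000 μL brought to 20 mL → factor 20000/1000 = 20
Step 2: 1.5 mL + 13.5 mL = 15 mL total → factor 15/1.5 = 10
Step 3: 15-fold → factor 15
Overall dilution factor = 20 × 10 × 15 = 3000
Stock = 0.500 mM × 3000 = 1500 mM = 1.50 M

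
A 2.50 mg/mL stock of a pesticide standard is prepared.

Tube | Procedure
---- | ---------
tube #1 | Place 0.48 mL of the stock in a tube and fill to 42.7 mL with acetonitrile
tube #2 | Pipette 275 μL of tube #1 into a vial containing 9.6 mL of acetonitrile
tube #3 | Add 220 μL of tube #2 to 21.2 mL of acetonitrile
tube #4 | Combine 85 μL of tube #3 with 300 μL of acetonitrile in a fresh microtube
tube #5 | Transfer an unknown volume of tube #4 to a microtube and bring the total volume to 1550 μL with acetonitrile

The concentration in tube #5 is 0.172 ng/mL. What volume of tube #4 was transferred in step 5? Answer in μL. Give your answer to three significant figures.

150 μL

Step 1: 0.48 mL brought to 42.7 mL → factor 42.7/0.48 = 88.958
Step 2: 275 μL + 9.6 mL = 9875 μL total → factor 9875/275 = 35.909
Step 3: 220 μL + 21.2 mL = 21420 μL total → factor 21420/220 = 97.364
Step 4: 85 μL + 300 μL = 385 μL total → factor 385/85 = 4.5294
Step 5: v brought to 1550 μL → factor = 1550 μL/v
Product of known-step factors = 1.4087 × 10^6
Overall factor = 2.50 mg/mL / (0.172 ng/mL) = 1.4535 × 10^7
Step-5 factor = 1.4535 × 10^7 / 1.4087 × 10^6 = 10.318
v = 1550 μL / 10.318 = 150 μL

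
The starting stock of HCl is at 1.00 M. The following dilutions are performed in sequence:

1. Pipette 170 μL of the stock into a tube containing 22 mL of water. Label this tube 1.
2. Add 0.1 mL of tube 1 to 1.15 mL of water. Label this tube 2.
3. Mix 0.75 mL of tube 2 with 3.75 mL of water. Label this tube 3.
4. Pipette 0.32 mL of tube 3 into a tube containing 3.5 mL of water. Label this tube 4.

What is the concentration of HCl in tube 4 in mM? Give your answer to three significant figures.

0.00856 mM

Step 1: 170 μL + 22 mL = 22170 μL total → factor 22170/170 = 130.41
Step 2: 0.1 mL + 1.15 mL = 1.25 mL total → factor 1.25/0.1 = 12.5
Step 3: 0.75 mL + 3.75 mL = 4.5 mL total → factor 4.5/0.75 = 6
Step 4: 0.32 mL + 3.5 mL = 3.82 mL total → factor 3.82/0.32 = 11.938
Overall dilution factor = 130.41 × 12.5 × 6 × 11.938 = 1.1676 × 10^5
Final = 1.00 M / 1.1676 × 10^5 = 8.565 × 10^-6 M = 0.00856 mM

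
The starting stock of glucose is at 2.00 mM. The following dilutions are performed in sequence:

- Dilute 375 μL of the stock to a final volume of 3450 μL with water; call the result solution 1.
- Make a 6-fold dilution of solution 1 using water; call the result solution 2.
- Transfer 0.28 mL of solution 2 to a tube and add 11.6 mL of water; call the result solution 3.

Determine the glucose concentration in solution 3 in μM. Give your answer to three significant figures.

Step 1: 375 μL brought to 3450 μL → factor 3450/375 = 9.2
Step 2: 6-fold → factor 6
Step 3: 0.28 mL + 11.6 mL = 11.88 mL total → factor 11.88/0.28 = 42.429
Overall dilution factor = 9.2 × 6 × 42.429 = 2342.1
Final = 2.00 mM / 2342.1 = 0.0008540 mM = 0.854 μM

0.854 μM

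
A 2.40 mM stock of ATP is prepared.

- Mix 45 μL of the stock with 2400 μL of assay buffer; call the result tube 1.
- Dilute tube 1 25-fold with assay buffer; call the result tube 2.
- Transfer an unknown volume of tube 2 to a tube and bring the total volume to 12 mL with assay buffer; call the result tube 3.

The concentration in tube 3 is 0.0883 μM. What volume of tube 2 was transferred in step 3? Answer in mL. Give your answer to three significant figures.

0.600 mL

Step 1: 45 μL + 2400 μL = 2445 μL total → factor 2445/45 = 54.333
Step 2: 25-fold → factor 25
Step 3: v brought to 12 mL → factor = 12 mL/v
Product of known-step factors = 1358.3
Overall factor = 2.40 mM / (0.0883 μM) = 27180
Step-3 factor = 27180 / 1358.3 = 20.01
v = 12 mL / 20.01 = 0.600 mL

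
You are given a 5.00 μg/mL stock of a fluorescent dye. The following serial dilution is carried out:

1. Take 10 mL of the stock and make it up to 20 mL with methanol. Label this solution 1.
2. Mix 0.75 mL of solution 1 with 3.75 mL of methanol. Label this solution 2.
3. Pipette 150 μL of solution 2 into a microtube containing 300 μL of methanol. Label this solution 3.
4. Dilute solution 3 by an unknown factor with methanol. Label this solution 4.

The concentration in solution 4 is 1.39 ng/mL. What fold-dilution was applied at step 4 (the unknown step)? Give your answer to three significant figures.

Step 1: 10 mL brought to 20 mL → factor 20/10 = 2
Step 2: 0.75 mL + 3.75 mL = 4.5 mL total → factor 4.5/0.75 = 6
Step 3: 150 μL + 300 μL = 450 μL total → factor 450/150 = 3
Step 4: unknown factor x
Product of known-step factors = 36
Overall factor = 5.00 μg/mL / (1.39 ng/mL) = 3597.1
x = 3597.1 / 36 = 99.9

99.9-fold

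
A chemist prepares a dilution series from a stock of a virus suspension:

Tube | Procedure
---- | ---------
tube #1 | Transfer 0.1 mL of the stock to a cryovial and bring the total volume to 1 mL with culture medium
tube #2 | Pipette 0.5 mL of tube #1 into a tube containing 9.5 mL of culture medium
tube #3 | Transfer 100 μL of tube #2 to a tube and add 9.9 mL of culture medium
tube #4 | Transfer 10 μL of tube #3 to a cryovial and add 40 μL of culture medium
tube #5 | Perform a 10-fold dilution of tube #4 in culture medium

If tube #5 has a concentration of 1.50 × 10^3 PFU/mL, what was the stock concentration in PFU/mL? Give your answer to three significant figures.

1.50 × 10^9 PFU/mL

Step 1: 0.1 mL brought to 1 mL → factor 1/0.1 = 10
Step 2: 0.5 mL + 9.5 mL = 10 mL total → factor 10/0.5 = 20
Step 3: 100 μL + 9.9 mL = 10000 μL total → factor 10000/100 = 100
Step 4: 10 μL + 40 μL = 50 μL total → factor 50/10 = 5
Step 5: 10-fold → factor 10
Overall dilution factor = 10 × 20 × 100 × 5 × 10 = 1 × 10^6
Stock = 1.50 × 10^3 PFU/mL × 1 × 10^6 = 1.50 × 10^9 PFU/mL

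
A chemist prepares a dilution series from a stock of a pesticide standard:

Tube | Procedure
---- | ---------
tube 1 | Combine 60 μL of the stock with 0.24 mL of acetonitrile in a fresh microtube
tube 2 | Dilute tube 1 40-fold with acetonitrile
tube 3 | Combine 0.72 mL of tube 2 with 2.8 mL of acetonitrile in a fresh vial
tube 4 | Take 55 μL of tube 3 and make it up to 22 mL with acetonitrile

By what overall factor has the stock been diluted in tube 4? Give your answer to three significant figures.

3.91 × 10^5

Step 1: 60 μL + 0.24 mL = 300 μL total → factor 300/60 = 5
Step 2: 40-fold → factor 40
Step 3: 0.72 mL + 2.8 mL = 3.52 mL total → factor 3.52/0.72 = 4.8889
Step 4: 55 μL brought to 22 mL → factor 22000/55 = 400
Overall dilution factor = 5 × 40 × 4.8889 × 400 = 3.9111 × 10^5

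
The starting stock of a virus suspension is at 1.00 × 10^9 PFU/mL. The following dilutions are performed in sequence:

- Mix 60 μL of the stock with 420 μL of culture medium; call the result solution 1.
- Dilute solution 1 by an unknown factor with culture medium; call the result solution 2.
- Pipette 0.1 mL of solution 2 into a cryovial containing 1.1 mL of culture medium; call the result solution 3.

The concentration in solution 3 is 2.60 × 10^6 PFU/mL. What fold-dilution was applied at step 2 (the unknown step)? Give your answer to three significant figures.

Step 1: 60 μL + 420 μL = 480 μL total → factor 480/60 = 8
Step 2: unknown factor x
Step 3: 0.1 mL + 1.1 mL = 1.2 mL total → factor 1.2/0.1 = 12
Product of known-step factors = 96
Overall factor = 1.00 × 10^9 PFU/mL / (2.60 × 10^6 PFU/mL) = 384.62
x = 384.62 / 96 = 4.01

4.01-fold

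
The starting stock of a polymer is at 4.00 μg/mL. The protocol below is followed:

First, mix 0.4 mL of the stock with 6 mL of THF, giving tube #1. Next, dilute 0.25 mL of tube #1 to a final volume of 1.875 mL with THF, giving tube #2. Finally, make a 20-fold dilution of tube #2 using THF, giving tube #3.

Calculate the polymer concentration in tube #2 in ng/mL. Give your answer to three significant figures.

33.3 ng/mL

Step 1: 0.4 mL + 6 mL = 6.4 mL total → factor 6.4/0.4 = 16
Step 2: 0.25 mL brought to 1.875 mL → factor 1.875/0.25 = 7.5
Dilution factor through tube #2 = 16 × 7.5 = 120
[tube #2] = 4.00 μg/mL / 120 = 0.03333 μg/mL = 33.3 ng/mL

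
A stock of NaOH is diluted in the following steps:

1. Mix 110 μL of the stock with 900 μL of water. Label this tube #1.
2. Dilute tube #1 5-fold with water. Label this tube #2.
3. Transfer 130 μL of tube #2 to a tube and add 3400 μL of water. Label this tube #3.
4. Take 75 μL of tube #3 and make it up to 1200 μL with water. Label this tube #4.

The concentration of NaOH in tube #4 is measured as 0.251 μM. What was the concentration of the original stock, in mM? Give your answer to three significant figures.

Step 1: 110 μL + 900 μL = 1010 μL total → factor 1010/110 = 9.1818
Step 2: 5-fold → factor 5
Step 3: 130 μL + 3400 μL = 3530 μL total → factor 3530/130 = 27.154
Step 4: 75 μL brought to 1200 μL → factor 1200/75 = 16
Overall dilution factor = 9.1818 × 5 × 27.154 × 16 = 19946
Stock = 0.251 μM × 19946 = 5006 μM = 5.01 mM

5.01 mM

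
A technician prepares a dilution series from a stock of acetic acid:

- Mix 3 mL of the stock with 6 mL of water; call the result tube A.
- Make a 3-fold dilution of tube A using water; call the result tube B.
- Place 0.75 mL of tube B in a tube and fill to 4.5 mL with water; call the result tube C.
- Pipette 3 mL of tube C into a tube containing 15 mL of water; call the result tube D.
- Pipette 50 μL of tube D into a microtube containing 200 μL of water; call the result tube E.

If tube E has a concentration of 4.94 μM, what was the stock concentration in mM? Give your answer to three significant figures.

8.00 mM

Step 1: 3 mL + 6 mL = 9 mL total → factor 9/3 = 3
Step 2: 3-fold → factor 3
Step 3: 0.75 mL brought to 4.5 mL → factor 4.5/0.75 = 6
Step 4: 3 mL + 15 mL = 18 mL total → factor 18/3 = 6
Step 5: 50 μL + 200 μL = 250 μL total → factor 250/50 = 5
Overall dilution factor = 3 × 3 × 6 × 6 × 5 = 1620
Stock = 4.94 μM × 1620 = 8003 μM = 8.00 mM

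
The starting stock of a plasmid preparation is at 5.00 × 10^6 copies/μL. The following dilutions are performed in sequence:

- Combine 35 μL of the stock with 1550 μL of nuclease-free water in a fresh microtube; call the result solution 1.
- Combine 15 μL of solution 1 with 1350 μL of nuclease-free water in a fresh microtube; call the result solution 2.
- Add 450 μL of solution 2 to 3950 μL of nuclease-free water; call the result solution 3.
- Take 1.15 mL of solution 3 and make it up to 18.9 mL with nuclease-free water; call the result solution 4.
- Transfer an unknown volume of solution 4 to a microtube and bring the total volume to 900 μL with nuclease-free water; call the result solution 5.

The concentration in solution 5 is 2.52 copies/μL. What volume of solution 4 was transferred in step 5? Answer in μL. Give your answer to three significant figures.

Step 1: 35 μL + 1550 μL = 1585 μL total → factor 1585/35 = 45.286
Step 2: 15 μL + 1350 μL = 1365 μL total → factor 1365/15 = 91
Step 3: 450 μL + 3950 μL = 4400 μL total → factor 4400/450 = 9.7778
Step 4: 1.15 mL brought to 18.9 mL → factor 18.9/1.15 = 16.435
Step 5: v brought to 900 μL → factor = 900 μL/v
Product of known-step factors = 6.6223 × 10^5
Overall factor = 5.00 × 10^6 copies/μL / (2.52 copies/μL) = 1.9841 × 10^6
Step-5 factor = 1.9841 × 10^6 / 6.6223 × 10^5 = 2.9961
v = 900 μL / 2.9961 = 300 μL

300 μL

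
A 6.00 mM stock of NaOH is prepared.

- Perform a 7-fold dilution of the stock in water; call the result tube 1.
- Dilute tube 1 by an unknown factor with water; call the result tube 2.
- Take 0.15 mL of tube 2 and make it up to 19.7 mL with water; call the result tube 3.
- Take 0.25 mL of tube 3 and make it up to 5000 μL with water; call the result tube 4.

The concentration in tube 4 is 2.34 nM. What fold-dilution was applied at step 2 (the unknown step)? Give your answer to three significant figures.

Step 1: 7-fold → factor 7
Step 2: unknown factor x
Step 3: 0.15 mL brought to 19.7 mL → factor 19.7/0.15 = 131.33
Step 4: 0.25 mL brought to 5000 μL → factor 5/0.25 = 20
Product of known-step factors = 18387
Overall factor = 6.00 mM / (2.34 nM) = 2.5641 × 10^6
x = 2.5641 × 10^6 / 18387 = 139

139-fold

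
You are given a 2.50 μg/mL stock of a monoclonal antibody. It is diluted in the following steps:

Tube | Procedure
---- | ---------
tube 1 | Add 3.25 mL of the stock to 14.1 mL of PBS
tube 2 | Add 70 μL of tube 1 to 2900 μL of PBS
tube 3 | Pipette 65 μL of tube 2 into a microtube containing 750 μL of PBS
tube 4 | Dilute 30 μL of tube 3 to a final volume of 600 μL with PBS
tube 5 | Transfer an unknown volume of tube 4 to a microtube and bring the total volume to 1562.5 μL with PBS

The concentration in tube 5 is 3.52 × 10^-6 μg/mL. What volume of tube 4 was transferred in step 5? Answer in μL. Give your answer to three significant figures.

Step 1: 3.25 mL + 14.1 mL = 17.35 mL total → factor 17.35/3.25 = 5.3385
Step 2: 70 μL + 2900 μL = 2970 μL total → factor 2970/70 = 42.429
Step 3: 65 μL + 750 μL = 815 μL total → factor 815/65 = 12.538
Step 4: 30 μL brought to 600 μL → factor 600/30 = 20
Step 5: v brought to 1562.5 μL → factor = 1562.5 μL/v
Product of known-step factors = 56800
Overall factor = 2.50 μg/mL / (3.52 × 10^-6 μg/mL) = 7.1023 × 10^5
Step-5 factor = 7.1023 × 10^5 / 56800 = 12.504
v = 1562.5 μL / 12.504 = 125 μL

125 μL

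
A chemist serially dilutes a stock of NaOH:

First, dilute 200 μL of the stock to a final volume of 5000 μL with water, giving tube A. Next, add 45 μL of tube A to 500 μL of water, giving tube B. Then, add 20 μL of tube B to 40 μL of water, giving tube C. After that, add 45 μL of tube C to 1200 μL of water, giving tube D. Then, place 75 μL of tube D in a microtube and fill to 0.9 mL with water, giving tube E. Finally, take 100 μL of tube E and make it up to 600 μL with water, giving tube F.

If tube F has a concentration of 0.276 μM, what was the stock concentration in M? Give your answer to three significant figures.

Step 1: 200 μL brought to 5000 μL → factor 5000/200 = 25
Step 2: 45 μL + 500 μL = 545 μL total → factor 545/45 = 12.111
Step 3: 20 μL + 40 μL = 60 μL total → factor 60/20 = 3
Step 4: 45 μL + 1200 μL = 1245 μL total → factor 1245/45 = 27.667
Step 5: 75 μL brought to 0.9 mL → factor 900/75 = 12
Step 6: 100 μL brought to 600 μL → factor 600/100 = 6
Overall dilution factor = 25 × 12.111 × 3 × 27.667 × 12 × 6 = 1.8094 × 10^6
Stock = 0.276 μM × 1.8094 × 10^6 = 4.994 × 10^5 μM = 0.499 M

0.499 M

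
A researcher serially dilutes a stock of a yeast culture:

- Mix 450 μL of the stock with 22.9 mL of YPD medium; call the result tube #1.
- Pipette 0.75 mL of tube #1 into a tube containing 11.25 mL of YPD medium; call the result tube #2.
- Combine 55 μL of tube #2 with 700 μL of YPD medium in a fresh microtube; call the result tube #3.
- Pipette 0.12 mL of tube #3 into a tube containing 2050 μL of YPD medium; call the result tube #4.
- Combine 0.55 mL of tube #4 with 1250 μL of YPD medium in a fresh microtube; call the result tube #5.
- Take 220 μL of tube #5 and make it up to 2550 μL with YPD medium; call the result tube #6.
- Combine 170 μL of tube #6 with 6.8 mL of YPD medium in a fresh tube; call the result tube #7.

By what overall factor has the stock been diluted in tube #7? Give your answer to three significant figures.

Step 1: 450 μL + 22.9 mL = 23350 μL total → factor 23350/450 = 51.889
Step 2: 0.75 mL + 11.25 mL = 12 mL total → factor 12/0.75 = 16
Step 3: 55 μL + 700 μL = 755 μL total → factor 755/55 = 13.727
Step 4: 0.12 mL + 2050 μL = 2.17 mL total → factor 2.17/0.12 = 18.083
Step 5: 0.55 mL + 1250 μL = 1.8 mL total → factor 1.8/0.55 = 3.2727
Step 6: 220 μL brought to 2550 μL → factor 2550/220 = 11.591
Step 7: 170 μL + 6.8 mL = 6970 μL total → factor 6970/170 = 41
Overall dilution factor = 51.889 × 16 × 13.727 × 18.083 × 3.2727 × 11.591 × 41 = 3.2053 × 10^8

3.21 × 10^8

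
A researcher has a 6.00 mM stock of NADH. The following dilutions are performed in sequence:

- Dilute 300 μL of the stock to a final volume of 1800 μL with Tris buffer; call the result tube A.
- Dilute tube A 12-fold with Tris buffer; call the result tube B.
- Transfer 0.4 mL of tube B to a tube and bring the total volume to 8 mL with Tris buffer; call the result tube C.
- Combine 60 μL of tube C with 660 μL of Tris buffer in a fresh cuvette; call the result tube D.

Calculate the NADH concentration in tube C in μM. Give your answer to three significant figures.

4.17 μM

Step 1: 300 μL brought to 1800 μL → factor 1800/300 = 6
Step 2: 12-fold → factor 12
Step 3: 0.4 mL brought to 8 mL → factor 8/0.4 = 20
Dilution factor through tube C = 6 × 12 × 20 = 1440
[tube C] = 6.00 mM / 1440 = 0.004167 mM = 4.17 μM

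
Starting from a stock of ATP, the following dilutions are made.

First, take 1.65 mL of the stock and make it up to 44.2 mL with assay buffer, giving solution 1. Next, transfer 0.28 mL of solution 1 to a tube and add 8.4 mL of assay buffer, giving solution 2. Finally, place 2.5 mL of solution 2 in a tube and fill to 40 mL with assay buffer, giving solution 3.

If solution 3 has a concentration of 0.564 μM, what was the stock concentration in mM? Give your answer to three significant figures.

Step 1: 1.65 mL brought to 44.2 mL → factor 44.2/1.65 = 26.788
Step 2: 0.28 mL + 8.4 mL = 8.68 mL total → factor 8.68/0.28 = 31
Step 3: 2.5 mL brought to 40 mL → factor 40/2.5 = 16
Overall dilution factor = 26.788 × 31 × 16 = 13287
Stock = 0.564 μM × 13287 = 7494 μM = 7.49 mM

7.49 mM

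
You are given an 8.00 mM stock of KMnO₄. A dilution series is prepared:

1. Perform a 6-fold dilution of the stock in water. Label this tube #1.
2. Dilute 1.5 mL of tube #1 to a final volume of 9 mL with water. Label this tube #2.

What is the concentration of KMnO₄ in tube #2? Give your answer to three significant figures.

0.222 mM

Step 1: 6-fold → factor 6
Step 2: 1.5 mL brought to 9 mL → factor 9/1.5 = 6
Overall dilution factor = 6 × 6 = 36
Final = 8.00 mM / 36 = 0.222 mM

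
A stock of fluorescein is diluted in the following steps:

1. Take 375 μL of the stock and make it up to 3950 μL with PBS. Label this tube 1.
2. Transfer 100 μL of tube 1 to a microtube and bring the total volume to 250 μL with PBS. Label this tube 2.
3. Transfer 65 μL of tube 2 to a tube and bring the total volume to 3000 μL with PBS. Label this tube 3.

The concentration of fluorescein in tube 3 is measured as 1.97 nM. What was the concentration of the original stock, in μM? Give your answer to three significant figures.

2.39 μM

Step 1: 375 μL brought to 3950 μL → factor 3950/375 = 10.533
Step 2: 100 μL brought to 250 μL → factor 250/100 = 2.5
Step 3: 65 μL brought to 3000 μL → factor 3000/65 = 46.154
Overall dilution factor = 10.533 × 2.5 × 46.154 = 1215.4
Stock = 1.97 nM × 1215.4 = 2394 nM = 2.39 μM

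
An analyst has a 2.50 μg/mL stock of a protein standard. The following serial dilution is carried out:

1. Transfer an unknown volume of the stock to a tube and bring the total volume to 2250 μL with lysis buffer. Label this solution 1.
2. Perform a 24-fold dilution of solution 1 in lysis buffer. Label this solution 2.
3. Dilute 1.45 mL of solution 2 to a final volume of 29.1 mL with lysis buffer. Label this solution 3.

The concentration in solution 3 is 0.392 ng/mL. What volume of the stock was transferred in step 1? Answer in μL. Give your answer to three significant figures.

Step 1: v brought to 2250 μL → factor = 2250 μL/v
Step 2: 24-fold → factor 24
Step 3: 1.45 mL brought to 29.1 mL → factor 29.1/1.45 = 20.069
Product of known-step factors = 481.66
Overall factor = 2.50 μg/mL / (0.392 ng/mL) = 6377.6
Step-1 factor = 6377.6 / 481.66 = 13.241
v = 2250 μL / 13.241 = 170 μL

170 μL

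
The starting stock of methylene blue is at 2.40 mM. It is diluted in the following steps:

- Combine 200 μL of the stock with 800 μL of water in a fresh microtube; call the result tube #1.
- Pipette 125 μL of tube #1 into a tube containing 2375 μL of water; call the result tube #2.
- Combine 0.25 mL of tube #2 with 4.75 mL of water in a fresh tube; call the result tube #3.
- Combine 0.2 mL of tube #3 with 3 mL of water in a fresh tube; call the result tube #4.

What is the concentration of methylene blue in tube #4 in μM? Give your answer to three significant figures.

0.0750 μM

Step 1: 200 μL + 800 μL = 1000 μL total → factor 1000/200 = 5
Step 2: 125 μL + 2375 μL = 2500 μL total → factor 2500/125 = 20
Step 3: 0.25 mL + 4.75 mL = 5 mL total → factor 5/0.25 = 20
Step 4: 0.2 mL + 3 mL = 3.2 mL total → factor 3.2/0.2 = 16
Overall dilution factor = 5 × 20 × 20 × 16 = 32000
Final = 2.40 mM / 32000 = 7.500 × 10^-5 mM = 0.0750 μM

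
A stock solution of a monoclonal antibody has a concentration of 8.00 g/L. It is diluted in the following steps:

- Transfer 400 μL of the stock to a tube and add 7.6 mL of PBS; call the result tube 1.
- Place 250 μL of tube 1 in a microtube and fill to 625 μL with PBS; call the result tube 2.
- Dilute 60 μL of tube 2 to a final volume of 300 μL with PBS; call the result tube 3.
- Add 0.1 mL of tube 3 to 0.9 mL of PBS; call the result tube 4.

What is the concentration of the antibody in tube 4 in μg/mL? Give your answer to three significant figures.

3.20 μg/mL

Step 1: 400 μL + 7.6 mL = 8000 μL total → factor 8000/400 = 20
Step 2: 250 μL brought to 625 μL → factor 625/250 = 2.5
Step 3: 60 μL brought to 300 μL → factor 300/60 = 5
Step 4: 0.1 mL + 0.9 mL = 1 mL total → factor 1/0.1 = 10
Overall dilution factor = 20 × 2.5 × 5 × 10 = 2500
Final = 8.00 g/L / 2500 = 0.003200 g/L = 3.20 μg/mL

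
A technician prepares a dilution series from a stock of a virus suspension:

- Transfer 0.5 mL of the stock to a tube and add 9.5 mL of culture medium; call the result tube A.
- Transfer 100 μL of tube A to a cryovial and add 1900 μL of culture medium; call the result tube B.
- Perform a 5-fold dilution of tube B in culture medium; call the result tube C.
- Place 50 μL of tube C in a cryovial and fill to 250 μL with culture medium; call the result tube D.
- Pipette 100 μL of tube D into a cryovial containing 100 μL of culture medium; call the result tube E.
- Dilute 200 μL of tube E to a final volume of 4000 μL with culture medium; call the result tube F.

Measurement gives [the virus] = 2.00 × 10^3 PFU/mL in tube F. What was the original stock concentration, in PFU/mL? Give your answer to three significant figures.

Step 1: 0.5 mL + 9.5 mL = 10 mL total → factor 10/0.5 = 20
Step 2: 100 μL + 1900 μL = 2000 μL total → factor 2000/100 = 20
Step 3: 5-fold → factor 5
Step 4: 50 μL brought to 250 μL → factor 250/50 = 5
Step 5: 100 μL + 100 μL = 200 μL total → factor 200/100 = 2
Step 6: 200 μL brought to 4000 μL → factor 4000/200 = 20
Overall dilution factor = 20 × 20 × 5 × 5 × 2 × 20 = 4 × 10^5
Stock = 2.00 × 10^3 PFU/mL × 4 × 10^5 = 8.00 × 10^8 PFU/mL

8.00 × 10^8 PFU/mL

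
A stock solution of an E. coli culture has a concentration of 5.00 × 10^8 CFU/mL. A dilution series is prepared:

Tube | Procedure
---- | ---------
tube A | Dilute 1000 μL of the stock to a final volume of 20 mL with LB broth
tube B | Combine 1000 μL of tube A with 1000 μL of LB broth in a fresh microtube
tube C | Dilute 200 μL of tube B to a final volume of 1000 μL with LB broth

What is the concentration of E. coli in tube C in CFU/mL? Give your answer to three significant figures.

2.50 × 10^6 CFU/mL

Step 1: 1000 μL brought to 20 mL → factor 20000/1000 = 20
Step 2: 1000 μL + 1000 μL = 2000 μL total → factor 2000/1000 = 2
Step 3: 200 μL brought to 1000 μL → factor 1000/200 = 5
Overall dilution factor = 20 × 2 × 5 = 200
Final = 5.00 × 10^8 CFU/mL / 200 = 2.50 × 10^6 CFU/mL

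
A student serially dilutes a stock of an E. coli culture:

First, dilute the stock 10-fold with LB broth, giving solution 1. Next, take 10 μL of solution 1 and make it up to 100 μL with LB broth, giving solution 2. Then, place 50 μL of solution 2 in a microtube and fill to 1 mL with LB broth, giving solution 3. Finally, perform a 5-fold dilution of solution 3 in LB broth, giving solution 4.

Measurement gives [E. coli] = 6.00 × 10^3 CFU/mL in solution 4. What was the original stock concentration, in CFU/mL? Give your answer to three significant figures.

6.00 × 10^7 CFU/mL

Step 1: 10-fold → factor 10
Step 2: 10 μL brought to 100 μL → factor 100/10 = 10
Step 3: 50 μL brought to 1 mL → factor 1000/50 = 20
Step 4: 5-fold → factor 5
Overall dilution factor = 10 × 10 × 20 × 5 = 10000
Stock = 6.00 × 10^3 CFU/mL × 10000 = 6.00 × 10^7 CFU/mL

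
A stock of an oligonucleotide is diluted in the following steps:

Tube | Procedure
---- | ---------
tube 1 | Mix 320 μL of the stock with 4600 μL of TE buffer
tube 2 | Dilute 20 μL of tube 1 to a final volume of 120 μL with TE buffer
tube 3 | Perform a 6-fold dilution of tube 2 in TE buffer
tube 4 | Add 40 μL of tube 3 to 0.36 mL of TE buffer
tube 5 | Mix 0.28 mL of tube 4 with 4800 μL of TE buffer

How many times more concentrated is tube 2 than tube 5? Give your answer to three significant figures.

Step 1: 320 μL + 4600 μL = 4920 μL total → factor 4920/320 = 15.375
Step 2: 20 μL brought to 120 μL → factor 120/20 = 6
Step 3: 6-fold → factor 6
Step 4: 40 μL + 0.36 mL = 400 μL total → factor 400/40 = 10
Step 5: 0.28 mL + 4800 μL = 5.08 mL total → factor 5.08/0.28 = 18.143
Dilution factor to tube 2 = 92.25; to tube 5 = 1.0042 × 10^5
[tube 2]/[tube 5] = (factor to tube 5)/(factor to tube 2) = 1.0042 × 10^5/92.25 = 1.09 × 10^3

1.09 × 10^3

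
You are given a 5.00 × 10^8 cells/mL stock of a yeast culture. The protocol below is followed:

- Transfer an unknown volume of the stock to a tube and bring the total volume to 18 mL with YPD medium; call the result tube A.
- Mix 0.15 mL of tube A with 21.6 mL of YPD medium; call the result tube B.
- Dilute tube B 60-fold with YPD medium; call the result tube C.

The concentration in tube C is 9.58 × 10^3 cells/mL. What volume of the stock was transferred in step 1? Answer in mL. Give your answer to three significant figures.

3.00 mL

Step 1: v brought to 18 mL → factor = 18 mL/v
Step 2: 0.15 mL + 21.6 mL = 21.75 mL total → factor 21.75/0.15 = 145
Step 3: 60-fold → factor 60
Product of known-step factors = 8700
Overall factor = 5.00 × 10^8 cells/mL / (9.58 × 10^3 cells/mL) = 52192
Step-1 factor = 52192 / 8700 = 5.9991
v = 18 mL / 5.9991 = 3.00 mL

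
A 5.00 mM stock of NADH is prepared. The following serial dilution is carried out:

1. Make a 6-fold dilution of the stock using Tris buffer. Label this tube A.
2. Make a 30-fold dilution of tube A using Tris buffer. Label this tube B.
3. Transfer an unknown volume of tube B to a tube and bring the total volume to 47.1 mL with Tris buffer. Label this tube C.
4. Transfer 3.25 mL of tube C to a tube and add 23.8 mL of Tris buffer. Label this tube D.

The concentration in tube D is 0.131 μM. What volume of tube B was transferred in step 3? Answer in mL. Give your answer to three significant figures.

Step 1: 6-fold → factor 6
Step 2: 30-fold → factor 30
Step 3: v brought to 47.1 mL → factor = 47.1 mL/v
Step 4: 3.25 mL + 23.8 mL = 27.05 mL total → factor 27.05/3.25 = 8.3231
Product of known-step factors = 1498.2
Overall factor = 5.00 mM / (0.131 μM) = 38168
Step-3 factor = 38168 / 1498.2 = 25.477
v = 47.1 mL / 25.477 = 1.85 mL

1.85 mL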